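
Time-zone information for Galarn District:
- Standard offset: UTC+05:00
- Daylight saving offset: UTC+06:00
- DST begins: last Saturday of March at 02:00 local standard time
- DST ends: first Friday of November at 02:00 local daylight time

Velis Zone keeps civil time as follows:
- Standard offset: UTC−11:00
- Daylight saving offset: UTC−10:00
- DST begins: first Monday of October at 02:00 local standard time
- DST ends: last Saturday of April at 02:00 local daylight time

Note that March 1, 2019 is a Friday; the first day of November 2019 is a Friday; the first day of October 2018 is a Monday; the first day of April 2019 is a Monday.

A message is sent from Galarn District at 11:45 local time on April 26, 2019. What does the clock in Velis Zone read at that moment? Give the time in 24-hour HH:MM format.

19:45

1 March 2019 is a Friday, so Saturdays fall on 2, 9, 16, 23, 30; the last is March 30.
1 November 2019 is a Friday, so the first Friday is November 1.
April 26, 2019 falls between 30 March and 1 November, so daylight saving is in effect and Galarn District is at UTC+06:00.
11:45 Galarn District − 6h = 05:45 UTC.
1 October 2018 is a Monday, so the first Monday is October 1.
1 April 2019 is a Monday, so Saturdays fall on 6, 13, 20, 27; the last is April 27.
At the standard offset (UTC−11:00), 05:45 UTC − 11h = 18:45 Velis Zone standard time (rolling into the previous day, 25 April 2019).
The standard-time date in Velis Zone, April 25, 2019, falls between 1 October 2018 and 27 April 2019, so daylight saving is in effect and Velis Zone is at UTC−10:00.
05:45 UTC − 10h = 19:45 Velis Zone (rolling into the previous day, 25 April 2019).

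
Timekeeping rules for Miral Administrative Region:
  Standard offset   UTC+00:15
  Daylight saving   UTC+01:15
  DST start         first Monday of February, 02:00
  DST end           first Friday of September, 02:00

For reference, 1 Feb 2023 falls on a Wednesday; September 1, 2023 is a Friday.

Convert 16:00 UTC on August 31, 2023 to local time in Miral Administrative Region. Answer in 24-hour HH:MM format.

1 February 2023 is a Wednesday, so the first Monday is February 6.
1 September 2023 is a Friday, so the first Friday is September 1.
At the standard offset (UTC+00:15), 16:00 UTC + 0h15m = 16:15 Miral Administrative Region standard time.
The standard-time date in Miral Administrative Region, August 31, 2023, lies within the daylight-saving period (6 February – 1 September), so Miral Administrative Region is on daylight time, UTC+01:15.
16:00 UTC + 1h15m = 17:15 local.

17:15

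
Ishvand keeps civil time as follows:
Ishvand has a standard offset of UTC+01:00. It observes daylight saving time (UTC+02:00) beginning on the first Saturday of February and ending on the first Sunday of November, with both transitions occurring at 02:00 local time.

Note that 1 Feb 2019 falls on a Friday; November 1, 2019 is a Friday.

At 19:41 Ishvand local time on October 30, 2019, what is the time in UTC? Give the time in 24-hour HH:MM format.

17:41

1 February 2019 is a Friday, so the first Saturday is February 2.
1 November 2019 is a Friday, so the first Sunday is November 3.
October 30, 2019 falls between 2 February and 3 November, so daylight saving is in effect and Ishvand is at UTC+02:00.
19:41 local − 2h = 17:41 UTC.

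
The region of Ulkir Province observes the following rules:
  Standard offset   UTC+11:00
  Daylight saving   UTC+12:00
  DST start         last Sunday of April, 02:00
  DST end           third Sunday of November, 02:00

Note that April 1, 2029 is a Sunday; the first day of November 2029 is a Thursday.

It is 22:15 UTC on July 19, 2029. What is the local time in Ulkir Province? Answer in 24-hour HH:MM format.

10:15

1 April 2029 is a Sunday, so Sundays fall on 1, 8, 15, 22, 29; the last is April 29.
1 November 2029 is a Thursday, so the first Sunday is November 4 and the third is November 18.
At the standard offset (UTC+11:00), 22:15 UTC + 11h = 09:15 Ulkir Province standard time (rolling into the next day, 20 July 2029).
The standard-time date in Ulkir Province, July 20, 2029, lies within the daylight-saving period (29 April – 18 November), so Ulkir Province is on daylight time, UTC+12:00.
22:15 UTC + 12h = 10:15 local (rolling into the next day, 20 July 2029).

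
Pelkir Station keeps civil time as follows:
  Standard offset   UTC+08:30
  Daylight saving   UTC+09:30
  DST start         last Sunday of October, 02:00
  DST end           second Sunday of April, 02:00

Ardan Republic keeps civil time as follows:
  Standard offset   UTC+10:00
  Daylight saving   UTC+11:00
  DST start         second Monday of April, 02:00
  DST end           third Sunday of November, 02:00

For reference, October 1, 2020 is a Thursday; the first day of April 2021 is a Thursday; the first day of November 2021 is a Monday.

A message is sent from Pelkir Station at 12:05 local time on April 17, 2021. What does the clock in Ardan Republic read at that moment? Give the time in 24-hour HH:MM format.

1 October 2020 is a Thursday, so Sundays fall on 4, 11, 18, 25; the last is October 25.
1 April 2021 is a Thursday, so the first Sunday is April 4 and the second is April 11.
April 17, 2021 does not fall between 25 October 2020 and 11 April 2021, so daylight saving is not in effect and Pelkir Station is at UTC+08:30.
12:05 Pelkir Station − 8h30m = 03:35 UTC.
1 April 2021 is a Thursday, so the first Monday is April 5 and the second is April 12.
1 November 2021 is a Monday, so the first Sunday is November 7 and the third is November 21.
At the standard offset (UTC+10:00), 03:35 UTC + 10h = 13:35 Ardan Republic standard time.
The standard-time date in Ardan Republic, April 17, 2021, falls between 12 April and 21 November, so daylight saving is in effect and Ardan Republic is at UTC+11:00.
03:35 UTC + 11h = 14:35 Ardan Republic.

14:35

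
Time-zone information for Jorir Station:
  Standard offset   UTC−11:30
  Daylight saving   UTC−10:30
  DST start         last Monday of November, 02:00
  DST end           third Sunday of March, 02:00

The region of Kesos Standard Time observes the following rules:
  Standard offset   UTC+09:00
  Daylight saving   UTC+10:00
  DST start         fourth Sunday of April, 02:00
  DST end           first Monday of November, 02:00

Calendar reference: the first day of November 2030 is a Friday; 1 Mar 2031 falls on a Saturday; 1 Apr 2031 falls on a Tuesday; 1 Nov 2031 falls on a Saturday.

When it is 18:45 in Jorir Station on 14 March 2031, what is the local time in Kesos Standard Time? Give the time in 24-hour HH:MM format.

14:15

1 November 2030 is a Friday, so Mondays fall on 4, 11, 18, 25; the last is November 25.
1 March 2031 is a Saturday, so the first Sunday is March 2 and the third is March 16.
Daylight saving runs 25 November 2030 – 16 March 2031; 14 March 2031 is inside that window, so Jorir Station is at UTC−10:30.
18:45 Jorir Station + 10h30m = 05:15 UTC (rolling into the next day, 15 March 2031).
1 April 2031 is a Tuesday, so the first Sunday is April 6 and the fourth is April 27.
1 November 2031 is a Saturday, so the first Monday is November 3.
At the standard offset (UTC+09:00), 05:15 UTC + 9h = 14:15 Kesos Standard Time standard time.
The standard-time date in Kesos Standard Time, 15 March 2031, does not fall between 27 April and 3 November, so daylight saving is not in effect and Kesos Standard Time is at UTC+09:00.
05:15 UTC + 9h = 14:15 Kesos Standard Time.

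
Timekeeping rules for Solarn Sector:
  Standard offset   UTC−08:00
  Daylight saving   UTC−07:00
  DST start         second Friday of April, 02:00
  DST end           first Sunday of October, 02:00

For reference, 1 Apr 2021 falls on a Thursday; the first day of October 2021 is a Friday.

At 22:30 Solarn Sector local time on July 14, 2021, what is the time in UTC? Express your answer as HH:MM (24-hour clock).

1 April 2021 is a Thursday, so the first Friday is April 2 and the second is April 9.
1 October 2021 is a Friday, so the first Sunday is October 3.
July 14, 2021 lies within the daylight-saving period (9 April – 3 October), so Solarn Sector is on daylight time, UTC−07:00.
22:30 local + 7h = 05:30 UTC (rolling into the next day, 15 July 2021).

05:30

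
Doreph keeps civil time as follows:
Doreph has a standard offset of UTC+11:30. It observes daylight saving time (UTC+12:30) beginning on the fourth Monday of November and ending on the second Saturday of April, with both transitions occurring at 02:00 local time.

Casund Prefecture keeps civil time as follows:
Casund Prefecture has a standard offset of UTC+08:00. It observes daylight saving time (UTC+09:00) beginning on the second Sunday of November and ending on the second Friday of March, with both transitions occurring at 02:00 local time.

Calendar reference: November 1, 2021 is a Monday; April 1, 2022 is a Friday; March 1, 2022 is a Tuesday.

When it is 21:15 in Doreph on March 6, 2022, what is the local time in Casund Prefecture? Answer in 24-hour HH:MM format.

17:45

1 November 2021 is a Monday, so the first Monday is November 1 and the fourth is November 22.
1 April 2022 is a Friday, so the first Saturday is April 2 and the second is April 9.
March 6, 2022 falls between 22 November 2021 and 9 April 2022, so daylight saving is in effect and Doreph is at UTC+12:30.
21:15 Doreph − 12h30m = 08:45 UTC.
1 November 2021 is a Monday, so the first Sunday is November 7 and the second is November 14.
1 March 2022 is a Tuesday, so the first Friday is March 4 and the second is March 11.
At the standard offset (UTC+08:00), 08:45 UTC + 8h = 16:45 Casund Prefecture standard time.
The standard-time date in Casund Prefecture, March 6, 2022, lies within the daylight-saving period (14 November 2021 – 11 March 2022), so Casund Prefecture is on daylight time, UTC+09:00.
08:45 UTC + 9h = 17:45 Casund Prefecture.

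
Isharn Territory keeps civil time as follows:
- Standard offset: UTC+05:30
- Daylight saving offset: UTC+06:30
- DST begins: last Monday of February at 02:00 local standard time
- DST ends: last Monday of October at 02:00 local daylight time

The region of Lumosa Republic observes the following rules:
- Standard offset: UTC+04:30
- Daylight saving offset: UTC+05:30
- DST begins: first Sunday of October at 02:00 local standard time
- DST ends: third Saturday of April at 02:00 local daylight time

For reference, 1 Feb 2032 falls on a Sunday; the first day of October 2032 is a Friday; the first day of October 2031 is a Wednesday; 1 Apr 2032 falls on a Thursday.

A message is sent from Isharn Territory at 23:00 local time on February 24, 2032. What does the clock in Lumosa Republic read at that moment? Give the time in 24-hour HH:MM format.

1 February 2032 is a Sunday, so Mondays fall on 2, 9, 16, 23; the last is February 23.
1 October 2032 is a Friday, so Mondays fall on 4, 11, 18, 25; the last is October 25.
February 24, 2032 lies within the daylight-saving period (23 February – 25 October), so Isharn Territory is on daylight time, UTC+06:30.
23:00 Isharn Territory − 6h30m = 16:30 UTC.
1 October 2031 is a Wednesday, so the first Sunday is October 5.
1 April 2032 is a Thursday, so the first Saturday is April 3 and the third is April 17.
At the standard offset (UTC+04:30), 16:30 UTC + 4h30m = 21:00 Lumosa Republic standard time.
Daylight saving runs 5 October 2031 – 17 April 2032; the standard-time date in Lumosa Republic, February 24, 2032, is inside that window, so Lumosa Republic is at UTC+05:30.
16:30 UTC + 5h30m = 22:00 Lumosa Republic.

22:00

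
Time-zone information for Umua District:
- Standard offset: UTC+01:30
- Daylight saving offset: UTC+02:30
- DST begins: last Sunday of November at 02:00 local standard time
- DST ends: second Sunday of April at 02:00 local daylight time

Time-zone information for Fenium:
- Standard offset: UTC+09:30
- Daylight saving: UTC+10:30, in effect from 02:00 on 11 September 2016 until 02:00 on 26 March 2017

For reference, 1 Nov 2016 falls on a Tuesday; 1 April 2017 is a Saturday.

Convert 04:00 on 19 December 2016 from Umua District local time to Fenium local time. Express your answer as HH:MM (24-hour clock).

12:00

1 November 2016 is a Tuesday, so Sundays fall on 6, 13, 20, 27; the last is November 27.
1 April 2017 is a Saturday, so the first Sunday is April 2 and the second is April 9.
19 December 2016 falls between 27 November 2016 and 9 April 2017, so daylight saving is in effect and Umua District is at UTC+02:30.
04:00 Umua District − 2h30m = 01:30 UTC.
At the standard offset (UTC+09:30), 01:30 UTC + 9h30m = 11:00 Fenium standard time.
The standard-time date in Fenium, 19 December 2016, falls between 11 September 2016 and 26 March 2017, so daylight saving is in effect and Fenium is at UTC+10:30.
01:30 UTC + 10h30m = 12:00 Fenium.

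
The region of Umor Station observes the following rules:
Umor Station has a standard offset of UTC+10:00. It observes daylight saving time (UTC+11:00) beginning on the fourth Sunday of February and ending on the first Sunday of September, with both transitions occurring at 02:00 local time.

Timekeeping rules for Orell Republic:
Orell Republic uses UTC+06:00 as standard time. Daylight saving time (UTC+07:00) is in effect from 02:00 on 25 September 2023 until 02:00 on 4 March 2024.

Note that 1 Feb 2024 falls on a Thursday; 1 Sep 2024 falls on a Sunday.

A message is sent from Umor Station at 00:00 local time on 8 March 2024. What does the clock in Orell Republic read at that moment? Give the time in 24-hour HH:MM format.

19:00

1 February 2024 is a Thursday, so the first Sunday is February 4 and the fourth is February 25.
1 September 2024 is a Sunday, so the first Sunday is September 1.
Daylight saving runs 25 February – 1 September; 8 March 2024 is inside that window, so Umor Station is at UTC+11:00.
00:00 Umor Station − 11h = 13:00 UTC (rolling into the previous day, 7 March 2024).
At the standard offset (UTC+06:00), 13:00 UTC + 6h = 19:00 Orell Republic standard time.
Daylight saving runs 25 September 2023 – 4 March 2024; the standard-time date in Orell Republic, 7 March 2024, is outside that window, so Orell Republic is on standard time at UTC+06:00.
13:00 UTC + 6h = 19:00 Orell Republic.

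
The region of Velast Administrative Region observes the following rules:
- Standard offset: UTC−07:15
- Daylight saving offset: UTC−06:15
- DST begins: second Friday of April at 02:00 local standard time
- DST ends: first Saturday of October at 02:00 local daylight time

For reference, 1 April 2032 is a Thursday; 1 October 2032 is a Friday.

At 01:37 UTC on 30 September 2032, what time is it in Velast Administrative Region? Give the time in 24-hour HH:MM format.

1 April 2032 is a Thursday, so the first Friday is April 2 and the second is April 9.
1 October 2032 is a Friday, so the first Saturday is October 2.
At the standard offset (UTC−07:15), 01:37 UTC − 7h15m = 18:22 Velast Administrative Region standard time (rolling into the previous day, 29 September 2032).
The standard-time date in Velast Administrative Region, 29 September 2032, lies within the daylight-saving period (9 April – 2 October), so Velast Administrative Region is on daylight time, UTC−06:15.
01:37 UTC − 6h15m = 19:22 local (rolling into the previous day, 29 September 2032).

19:22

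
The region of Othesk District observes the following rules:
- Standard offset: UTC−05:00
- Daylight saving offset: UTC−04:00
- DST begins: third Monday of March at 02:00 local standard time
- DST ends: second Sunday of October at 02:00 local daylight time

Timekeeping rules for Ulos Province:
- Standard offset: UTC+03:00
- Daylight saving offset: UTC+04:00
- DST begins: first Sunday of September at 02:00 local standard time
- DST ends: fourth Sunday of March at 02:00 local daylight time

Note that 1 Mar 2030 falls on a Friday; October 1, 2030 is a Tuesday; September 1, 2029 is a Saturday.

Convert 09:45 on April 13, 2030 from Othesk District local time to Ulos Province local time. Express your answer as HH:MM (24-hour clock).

1 March 2030 is a Friday, so the first Monday is March 4 and the third is March 18.
1 October 2030 is a Tuesday, so the first Sunday is October 6 and the second is October 13.
Daylight saving runs 18 March – 13 October; April 13, 2030 is inside that window, so Othesk District is at UTC−04:00.
09:45 Othesk District + 4h = 13:45 UTC.
1 September 2029 is a Saturday, so the first Sunday is September 2.
1 March 2030 is a Friday, so the first Sunday is March 3 and the fourth is March 24.
At the standard offset (UTC+03:00), 13:45 UTC + 3h = 16:45 Ulos Province standard time.
Daylight saving runs 2 September 2029 – 24 March 2030; the standard-time date in Ulos Province, April 13, 2030, is outside that window, so Ulos Province is on standard time at UTC+03:00.
13:45 UTC + 3h = 16:45 Ulos Province.

16:45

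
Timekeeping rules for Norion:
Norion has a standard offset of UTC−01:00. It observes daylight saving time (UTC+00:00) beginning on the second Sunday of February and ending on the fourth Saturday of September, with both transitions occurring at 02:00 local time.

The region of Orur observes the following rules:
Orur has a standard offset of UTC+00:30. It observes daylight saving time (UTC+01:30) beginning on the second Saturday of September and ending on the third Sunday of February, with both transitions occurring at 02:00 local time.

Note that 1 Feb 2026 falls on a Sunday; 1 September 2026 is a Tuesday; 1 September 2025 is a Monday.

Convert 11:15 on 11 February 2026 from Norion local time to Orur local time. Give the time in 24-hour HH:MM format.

12:45

1 February 2026 is a Sunday, so the first Sunday is February 1 and the second is February 8.
1 September 2026 is a Tuesday, so the first Saturday is September 5 and the fourth is September 26.
11 February 2026 lies within the daylight-saving period (8 February – 26 September), so Norion is on daylight time, UTC+00:00.
11:15 Norion − 0h = 11:15 UTC.
1 September 2025 is a Monday, so the first Saturday is September 6 and the second is September 13.
1 February 2026 is a Sunday, so the first Sunday is February 1 and the third is February 15.
At the standard offset (UTC+00:30), 11:15 UTC + 0h30m = 11:45 Orur standard time.
The standard-time date in Orur, 11 February 2026, lies within the daylight-saving period (13 September 2025 – 15 February 2026), so Orur is on daylight time, UTC+01:30.
11:15 UTC + 1h30m = 12:45 Orur.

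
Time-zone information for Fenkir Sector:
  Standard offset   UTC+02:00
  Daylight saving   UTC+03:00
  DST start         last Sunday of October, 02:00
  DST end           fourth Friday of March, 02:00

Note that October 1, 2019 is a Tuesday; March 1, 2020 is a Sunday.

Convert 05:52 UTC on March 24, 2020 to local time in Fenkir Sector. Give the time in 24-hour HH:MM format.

08:52

1 October 2019 is a Tuesday, so Sundays fall on 6, 13, 20, 27; the last is October 27.
1 March 2020 is a Sunday, so the first Friday is March 6 and the fourth is March 27.
At the standard offset (UTC+02:00), 05:52 UTC + 2h = 07:52 Fenkir Sector standard time.
Daylight saving runs 27 October 2019 – 27 March 2020; the standard-time date in Fenkir Sector, March 24, 2020, is inside that window, so Fenkir Sector is at UTC+03:00.
05:52 UTC + 3h = 08:52 local.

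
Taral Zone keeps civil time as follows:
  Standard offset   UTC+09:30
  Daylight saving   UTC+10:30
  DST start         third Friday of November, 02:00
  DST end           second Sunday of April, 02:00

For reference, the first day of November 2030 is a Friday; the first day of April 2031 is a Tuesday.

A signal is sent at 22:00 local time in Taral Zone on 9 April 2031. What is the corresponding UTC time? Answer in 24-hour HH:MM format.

11:30

1 November 2030 is a Friday, so the first Friday is November 1 and the third is November 15.
1 April 2031 is a Tuesday, so the first Sunday is April 6 and the second is April 13.
9 April 2031 falls between 15 November 2030 and 13 April 2031, so daylight saving is in effect and Taral Zone is at UTC+10:30.
22:00 local − 10h30m = 11:30 UTC.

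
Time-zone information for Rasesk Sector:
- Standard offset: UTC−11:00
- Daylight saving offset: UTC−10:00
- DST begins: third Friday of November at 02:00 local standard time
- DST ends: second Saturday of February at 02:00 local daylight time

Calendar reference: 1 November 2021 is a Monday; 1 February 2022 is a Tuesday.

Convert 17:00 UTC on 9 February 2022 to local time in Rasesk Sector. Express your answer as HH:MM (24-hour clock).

07:00

1 November 2021 is a Monday, so the first Friday is November 5 and the third is November 19.
1 February 2022 is a Tuesday, so the first Saturday is February 5 and the second is February 12.
At the standard offset (UTC−11:00), 17:00 UTC − 11h = 06:00 Rasesk Sector standard time.
The standard-time date in Rasesk Sector, 9 February 2022, lies within the daylight-saving period (19 November 2021 – 12 February 2022), so Rasesk Sector is on daylight time, UTC−10:00.
17:00 UTC − 10h = 07:00 local.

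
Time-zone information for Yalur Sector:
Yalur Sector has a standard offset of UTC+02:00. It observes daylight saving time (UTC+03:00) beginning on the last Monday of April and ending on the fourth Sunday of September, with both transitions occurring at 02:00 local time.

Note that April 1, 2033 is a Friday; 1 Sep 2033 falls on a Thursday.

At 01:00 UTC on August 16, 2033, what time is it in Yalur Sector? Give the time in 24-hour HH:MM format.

1 April 2033 is a Friday, so Mondays fall on 4, 11, 18, 25; the last is April 25.
1 September 2033 is a Thursday, so the first Sunday is September 4 and the fourth is September 25.
At the standard offset (UTC+02:00), 01:00 UTC + 2h = 03:00 Yalur Sector standard time.
The standard-time date in Yalur Sector, August 16, 2033, lies within the daylight-saving period (25 April – 25 September), so Yalur Sector is on daylight time, UTC+03:00.
01:00 UTC + 3h = 04:00 local.

04:00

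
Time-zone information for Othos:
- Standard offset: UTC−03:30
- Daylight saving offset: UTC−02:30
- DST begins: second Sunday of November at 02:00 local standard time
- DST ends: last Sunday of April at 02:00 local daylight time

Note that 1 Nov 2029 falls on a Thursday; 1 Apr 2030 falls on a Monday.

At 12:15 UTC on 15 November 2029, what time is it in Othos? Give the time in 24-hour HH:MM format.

1 November 2029 is a Thursday, so the first Sunday is November 4 and the second is November 11.
1 April 2030 is a Monday, so Sundays fall on 7, 14, 21, 28; the last is April 28.
At the standard offset (UTC−03:30), 12:15 UTC − 3h30m = 08:45 Othos standard time.
The standard-time date in Othos, 15 November 2029, lies within the daylight-saving period (11 November 2029 – 28 April 2030), so Othos is on daylight time, UTC−02:30.
12:15 UTC − 2h30m = 09:45 local.

09:45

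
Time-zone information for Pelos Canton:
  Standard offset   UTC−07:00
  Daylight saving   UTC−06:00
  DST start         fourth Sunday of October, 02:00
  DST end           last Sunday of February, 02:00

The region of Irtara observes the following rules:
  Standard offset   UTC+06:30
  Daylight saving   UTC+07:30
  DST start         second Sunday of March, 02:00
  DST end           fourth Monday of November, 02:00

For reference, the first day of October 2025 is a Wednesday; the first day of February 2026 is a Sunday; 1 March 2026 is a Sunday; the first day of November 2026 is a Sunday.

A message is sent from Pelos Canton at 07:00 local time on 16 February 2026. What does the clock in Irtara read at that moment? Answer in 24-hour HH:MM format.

1 October 2025 is a Wednesday, so the first Sunday is October 5 and the fourth is October 26.
1 February 2026 is a Sunday, so Sundays fall on 1, 8, 15, 22; the last is February 22.
Daylight saving runs 26 October 2025 – 22 February 2026; 16 February 2026 is inside that window, so Pelos Canton is at UTC−06:00.
07:00 Pelos Canton + 6h = 13:00 UTC.
1 March 2026 is a Sunday, so the first Sunday is March 1 and the second is March 8.
1 November 2026 is a Sunday, so the first Monday is November 2 and the fourth is November 23.
At the standard offset (UTC+06:30), 13:00 UTC + 6h30m = 19:30 Irtara standard time.
The standard-time date in Irtara, 16 February 2026, is outside the daylight-saving period (8 March – 23 November), so Irtara is on standard time, UTC+06:30.
13:00 UTC + 6h30m = 19:30 Irtara.

19:30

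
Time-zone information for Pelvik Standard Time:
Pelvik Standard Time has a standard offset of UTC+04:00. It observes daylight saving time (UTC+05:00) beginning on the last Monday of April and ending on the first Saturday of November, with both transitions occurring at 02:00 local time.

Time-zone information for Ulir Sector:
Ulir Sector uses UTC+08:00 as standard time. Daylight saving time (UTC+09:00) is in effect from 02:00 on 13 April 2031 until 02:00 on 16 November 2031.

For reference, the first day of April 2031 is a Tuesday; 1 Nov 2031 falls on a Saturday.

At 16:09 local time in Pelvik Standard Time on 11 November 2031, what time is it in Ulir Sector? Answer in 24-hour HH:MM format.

1 April 2031 is a Tuesday, so Mondays fall on 7, 14, 21, 28; the last is April 28.
1 November 2031 is a Saturday, so the first Saturday is November 1.
11 November 2031 is outside the daylight-saving period (28 April – 1 November), so Pelvik Standard Time is on standard time, UTC+04:00.
16:09 Pelvik Standard Time − 4h = 12:09 UTC.
At the standard offset (UTC+08:00), 12:09 UTC + 8h = 20:09 Ulir Sector standard time.
The standard-time date in Ulir Sector, 11 November 2031, lies within the daylight-saving period (13 April – 16 November), so Ulir Sector is on daylight time, UTC+09:00.
12:09 UTC + 9h = 21:09 Ulir Sector.

21:09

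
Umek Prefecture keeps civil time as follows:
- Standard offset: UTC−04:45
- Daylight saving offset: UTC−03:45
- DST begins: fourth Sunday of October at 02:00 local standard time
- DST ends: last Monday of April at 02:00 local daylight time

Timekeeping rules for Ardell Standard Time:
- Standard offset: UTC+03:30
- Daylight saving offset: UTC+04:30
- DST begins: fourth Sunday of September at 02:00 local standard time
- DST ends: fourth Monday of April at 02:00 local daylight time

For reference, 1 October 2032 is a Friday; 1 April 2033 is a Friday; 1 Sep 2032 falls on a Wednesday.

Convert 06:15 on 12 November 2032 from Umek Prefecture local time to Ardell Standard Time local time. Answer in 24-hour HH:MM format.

1 October 2032 is a Friday, so the first Sunday is October 3 and the fourth is October 24.
1 April 2033 is a Friday, so Mondays fall on 4, 11, 18, 25; the last is April 25.
Daylight saving runs 24 October 2032 – 25 April 2033; 12 November 2032 is inside that window, so Umek Prefecture is at UTC−03:45.
06:15 Umek Prefecture + 3h45m = 10:00 UTC.
1 September 2032 is a Wednesday, so the first Sunday is September 5 and the fourth is September 26.
1 April 2033 is a Friday, so the first Monday is April 4 and the fourth is April 25.
At the standard offset (UTC+03:30), 10:00 UTC + 3h30m = 13:30 Ardell Standard Time standard time.
Daylight saving runs 26 September 2032 – 25 April 2033; the standard-time date in Ardell Standard Time, 12 November 2032, is inside that window, so Ardell Standard Time is at UTC+04:30.
10:00 UTC + 4h30m = 14:30 Ardell Standard Time.

14:30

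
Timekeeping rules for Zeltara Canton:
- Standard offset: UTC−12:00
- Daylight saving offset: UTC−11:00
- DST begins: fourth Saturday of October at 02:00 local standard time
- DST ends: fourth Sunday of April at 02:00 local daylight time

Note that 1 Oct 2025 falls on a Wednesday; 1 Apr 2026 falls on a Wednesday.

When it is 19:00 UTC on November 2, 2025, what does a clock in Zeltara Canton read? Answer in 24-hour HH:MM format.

08:00

1 October 2025 is a Wednesday, so the first Saturday is October 4 and the fourth is October 25.
1 April 2026 is a Wednesday, so the first Sunday is April 5 and the fourth is April 26.
At the standard offset (UTC−12:00), 19:00 UTC − 12h = 07:00 Zeltara Canton standard time.
The standard-time date in Zeltara Canton, November 2, 2025, lies within the daylight-saving period (25 October 2025 – 26 April 2026), so Zeltara Canton is on daylight time, UTC−11:00.
19:00 UTC − 11h = 08:00 local.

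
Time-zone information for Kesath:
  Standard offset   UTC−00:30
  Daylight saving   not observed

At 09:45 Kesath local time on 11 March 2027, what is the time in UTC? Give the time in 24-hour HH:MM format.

10:15

Kesath has no daylight saving, so its offset is UTC−00:30 year-round.
09:45 local + 0h30m = 10:15 UTC.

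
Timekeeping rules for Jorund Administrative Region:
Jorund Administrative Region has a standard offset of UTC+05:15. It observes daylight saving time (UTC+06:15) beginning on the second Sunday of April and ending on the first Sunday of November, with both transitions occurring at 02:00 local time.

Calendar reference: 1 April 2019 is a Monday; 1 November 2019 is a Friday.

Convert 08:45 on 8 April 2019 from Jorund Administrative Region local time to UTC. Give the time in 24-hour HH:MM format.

03:30

1 April 2019 is a Monday, so the first Sunday is April 7 and the second is April 14.
1 November 2019 is a Friday, so the first Sunday is November 3.
8 April 2019 is outside the daylight-saving period (14 April – 3 November), so Jorund Administrative Region is on standard time, UTC+05:15.
08:45 local − 5h15m = 03:30 UTC.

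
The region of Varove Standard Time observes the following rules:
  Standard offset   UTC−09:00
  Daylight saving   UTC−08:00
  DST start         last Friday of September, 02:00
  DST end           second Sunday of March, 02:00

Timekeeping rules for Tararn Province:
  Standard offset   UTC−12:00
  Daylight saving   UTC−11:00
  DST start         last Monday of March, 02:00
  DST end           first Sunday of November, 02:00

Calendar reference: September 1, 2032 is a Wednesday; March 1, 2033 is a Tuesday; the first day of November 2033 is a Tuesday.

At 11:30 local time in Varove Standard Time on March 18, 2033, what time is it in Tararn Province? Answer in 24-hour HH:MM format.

1 September 2032 is a Wednesday, so Fridays fall on 3, 10, 17, 24; the last is September 24.
1 March 2033 is a Tuesday, so the first Sunday is March 6 and the second is March 13.
Daylight saving runs 24 September 2032 – 13 March 2033; March 18, 2033 is outside that window, so Varove Standard Time is on standard time at UTC−09:00.
11:30 Varove Standard Time + 9h = 20:30 UTC.
1 March 2033 is a Tuesday, so Mondays fall on 7, 14, 21, 28; the last is March 28.
1 November 2033 is a Tuesday, so the first Sunday is November 6.
At the standard offset (UTC−12:00), 20:30 UTC − 12h = 08:30 Tararn Province standard time.
Daylight saving runs 28 March – 6 November; the standard-time date in Tararn Province, March 18, 2033, is outside that window, so Tararn Province is on standard time at UTC−12:00.
20:30 UTC − 12h = 08:30 Tararn Province.

08:30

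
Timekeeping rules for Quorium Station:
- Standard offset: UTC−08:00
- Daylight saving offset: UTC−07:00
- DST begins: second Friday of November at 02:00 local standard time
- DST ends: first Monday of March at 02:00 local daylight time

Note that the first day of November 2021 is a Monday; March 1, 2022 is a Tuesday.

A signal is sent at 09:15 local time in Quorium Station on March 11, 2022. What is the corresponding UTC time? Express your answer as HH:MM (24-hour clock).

17:15

1 November 2021 is a Monday, so the first Friday is November 5 and the second is November 12.
1 March 2022 is a Tuesday, so the first Monday is March 7.
March 11, 2022 does not fall between 12 November 2021 and 7 March 2022, so daylight saving is not in effect and Quorium Station is at UTC−08:00.
09:15 local + 8h = 17:15 UTC.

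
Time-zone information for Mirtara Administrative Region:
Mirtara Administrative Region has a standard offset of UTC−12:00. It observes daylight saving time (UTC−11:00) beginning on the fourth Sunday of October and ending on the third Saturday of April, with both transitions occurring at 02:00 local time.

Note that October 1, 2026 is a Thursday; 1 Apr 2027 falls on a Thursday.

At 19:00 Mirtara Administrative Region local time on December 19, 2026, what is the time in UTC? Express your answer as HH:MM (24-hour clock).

06:00

1 October 2026 is a Thursday, so the first Sunday is October 4 and the fourth is October 25.
1 April 2027 is a Thursday, so the first Saturday is April 3 and the third is April 17.
December 19, 2026 falls between 25 October 2026 and 17 April 2027, so daylight saving is in effect and Mirtara Administrative Region is at UTC−11:00.
19:00 local + 11h = 06:00 UTC (rolling into the next day, 20 December 2026).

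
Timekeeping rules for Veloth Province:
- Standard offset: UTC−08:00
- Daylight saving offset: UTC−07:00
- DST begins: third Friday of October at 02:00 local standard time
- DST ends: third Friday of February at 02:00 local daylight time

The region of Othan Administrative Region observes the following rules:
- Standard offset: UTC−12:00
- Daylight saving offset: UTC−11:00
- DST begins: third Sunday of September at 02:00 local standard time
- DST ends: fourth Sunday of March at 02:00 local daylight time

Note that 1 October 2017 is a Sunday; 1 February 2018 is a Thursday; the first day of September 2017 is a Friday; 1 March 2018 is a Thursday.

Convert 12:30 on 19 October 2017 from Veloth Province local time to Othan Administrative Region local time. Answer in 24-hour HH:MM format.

09:30

1 October 2017 is a Sunday, so the first Friday is October 6 and the third is October 20.
1 February 2018 is a Thursday, so the first Friday is February 2 and the third is February 16.
19 October 2017 does not fall between 20 October 2017 and 16 February 2018, so daylight saving is not in effect and Veloth Province is at UTC−08:00.
12:30 Veloth Province + 8h = 20:30 UTC.
1 September 2017 is a Friday, so the first Sunday is September 3 and the third is September 17.
1 March 2018 is a Thursday, so the first Sunday is March 4 and the fourth is March 25.
At the standard offset (UTC−12:00), 20:30 UTC − 12h = 08:30 Othan Administrative Region standard time.
The standard-time date in Othan Administrative Region, 19 October 2017, falls between 17 September 2017 and 25 March 2018, so daylight saving is in effect and Othan Administrative Region is at UTC−11:00.
20:30 UTC − 11h = 09:30 Othan Administrative Region.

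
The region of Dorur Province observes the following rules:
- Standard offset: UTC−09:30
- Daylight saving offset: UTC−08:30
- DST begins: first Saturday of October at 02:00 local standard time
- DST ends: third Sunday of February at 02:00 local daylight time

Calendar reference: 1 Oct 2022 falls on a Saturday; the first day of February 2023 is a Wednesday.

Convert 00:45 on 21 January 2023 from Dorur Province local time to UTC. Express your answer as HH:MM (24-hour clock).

09:15

1 October 2022 is a Saturday, so the first Saturday is October 1.
1 February 2023 is a Wednesday, so the first Sunday is February 5 and the third is February 19.
21 January 2023 falls between 1 October 2022 and 19 February 2023, so daylight saving is in effect and Dorur Province is at UTC−08:30.
00:45 local + 8h30m = 09:15 UTC.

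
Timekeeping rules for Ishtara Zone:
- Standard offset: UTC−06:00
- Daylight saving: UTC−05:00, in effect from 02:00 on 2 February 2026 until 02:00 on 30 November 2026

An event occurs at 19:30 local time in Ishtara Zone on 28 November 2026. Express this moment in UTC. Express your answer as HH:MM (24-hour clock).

00:30

28 November 2026 falls between 2 February and 30 November, so daylight saving is in effect and Ishtara Zone is at UTC−05:00.
19:30 local + 5h = 00:30 UTC (rolling into the next day, 29 November 2026).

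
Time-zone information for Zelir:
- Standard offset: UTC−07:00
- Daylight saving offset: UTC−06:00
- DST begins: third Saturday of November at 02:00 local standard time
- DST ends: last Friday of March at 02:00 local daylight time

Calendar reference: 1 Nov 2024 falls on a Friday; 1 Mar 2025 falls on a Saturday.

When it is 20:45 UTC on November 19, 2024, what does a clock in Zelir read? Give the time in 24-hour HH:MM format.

14:45

1 November 2024 is a Friday, so the first Saturday is November 2 and the third is November 16.
1 March 2025 is a Saturday, so Fridays fall on 7, 14, 21, 28; the last is March 28.
At the standard offset (UTC−07:00), 20:45 UTC − 7h = 13:45 Zelir standard time.
The standard-time date in Zelir, November 19, 2024, falls between 16 November 2024 and 28 March 2025, so daylight saving is in effect and Zelir is at UTC−06:00.
20:45 UTC − 6h = 14:45 local.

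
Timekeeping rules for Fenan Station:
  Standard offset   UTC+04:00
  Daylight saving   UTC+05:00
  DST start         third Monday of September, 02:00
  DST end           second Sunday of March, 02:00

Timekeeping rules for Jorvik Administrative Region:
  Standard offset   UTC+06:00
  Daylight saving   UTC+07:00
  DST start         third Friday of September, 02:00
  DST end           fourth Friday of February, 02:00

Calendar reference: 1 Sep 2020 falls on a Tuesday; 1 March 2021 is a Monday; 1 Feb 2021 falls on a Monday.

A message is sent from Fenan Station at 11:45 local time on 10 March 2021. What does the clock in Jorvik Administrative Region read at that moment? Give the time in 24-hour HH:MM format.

12:45

1 September 2020 is a Tuesday, so the first Monday is September 7 and the third is September 21.
1 March 2021 is a Monday, so the first Sunday is March 7 and the second is March 14.
10 March 2021 falls between 21 September 2020 and 14 March 2021, so daylight saving is in effect and Fenan Station is at UTC+05:00.
11:45 Fenan Station − 5h = 06:45 UTC.
1 September 2020 is a Tuesday, so the first Friday is September 4 and the third is September 18.
1 February 2021 is a Monday, so the first Friday is February 5 and the fourth is February 26.
At the standard offset (UTC+06:00), 06:45 UTC + 6h = 12:45 Jorvik Administrative Region standard time.
Daylight saving runs 18 September 2020 – 26 February 2021; the standard-time date in Jorvik Administrative Region, 10 March 2021, is outside that window, so Jorvik Administrative Region is on standard time at UTC+06:00.
06:45 UTC + 6h = 12:45 Jorvik Administrative Region.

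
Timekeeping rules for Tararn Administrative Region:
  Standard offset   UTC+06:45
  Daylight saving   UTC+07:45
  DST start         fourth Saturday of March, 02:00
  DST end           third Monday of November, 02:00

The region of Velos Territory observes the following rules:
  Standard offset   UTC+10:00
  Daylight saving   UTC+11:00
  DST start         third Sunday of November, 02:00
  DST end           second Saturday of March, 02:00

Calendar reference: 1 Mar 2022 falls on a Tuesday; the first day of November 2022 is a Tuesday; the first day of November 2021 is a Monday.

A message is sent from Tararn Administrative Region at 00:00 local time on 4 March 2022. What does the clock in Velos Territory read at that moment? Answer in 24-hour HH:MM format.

1 March 2022 is a Tuesday, so the first Saturday is March 5 and the fourth is March 26.
1 November 2022 is a Tuesday, so the first Monday is November 7 and the third is November 21.
4 March 2022 does not fall between 26 March and 21 November, so daylight saving is not in effect and Tararn Administrative Region is at UTC+06:45.
00:00 Tararn Administrative Region − 6h45m = 17:15 UTC (rolling into the previous day, 3 March 2022).
1 November 2021 is a Monday, so the first Sunday is November 7 and the third is November 21.
1 March 2022 is a Tuesday, so the first Saturday is March 5 and the second is March 12.
At the standard offset (UTC+10:00), 17:15 UTC + 10h = 03:15 Velos Territory standard time (rolling into the next day, 4 March 2022).
Daylight saving runs 21 November 2021 – 12 March 2022; the standard-time date in Velos Territory, 4 March 2022, is inside that window, so Velos Territory is at UTC+11:00.
17:15 UTC + 11h = 04:15 Velos Territory (rolling into the next day, 4 March 2022).

04:15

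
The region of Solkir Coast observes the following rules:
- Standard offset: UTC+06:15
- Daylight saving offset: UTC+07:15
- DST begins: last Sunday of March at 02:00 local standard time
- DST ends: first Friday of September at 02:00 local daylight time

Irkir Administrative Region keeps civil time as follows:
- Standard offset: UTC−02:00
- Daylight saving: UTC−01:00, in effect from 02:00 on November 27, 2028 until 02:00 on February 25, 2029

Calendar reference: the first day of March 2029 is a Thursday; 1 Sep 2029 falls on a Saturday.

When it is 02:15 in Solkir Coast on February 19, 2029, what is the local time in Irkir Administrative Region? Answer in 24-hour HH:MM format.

19:00

1 March 2029 is a Thursday, so Sundays fall on 4, 11, 18, 25; the last is March 25.
1 September 2029 is a Saturday, so the first Friday is September 7.
February 19, 2029 is outside the daylight-saving period (25 March – 7 September), so Solkir Coast is on standard time, UTC+06:15.
02:15 Solkir Coast − 6h15m = 20:00 UTC (rolling into the previous day, 18 February 2029).
At the standard offset (UTC−02:00), 20:00 UTC − 2h = 18:00 Irkir Administrative Region standard time.
Daylight saving runs 27 November 2028 – 25 February 2029; the standard-time date in Irkir Administrative Region, February 18, 2029, is inside that window, so Irkir Administrative Region is at UTC−01:00.
20:00 UTC − 1h = 19:00 Irkir Administrative Region.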